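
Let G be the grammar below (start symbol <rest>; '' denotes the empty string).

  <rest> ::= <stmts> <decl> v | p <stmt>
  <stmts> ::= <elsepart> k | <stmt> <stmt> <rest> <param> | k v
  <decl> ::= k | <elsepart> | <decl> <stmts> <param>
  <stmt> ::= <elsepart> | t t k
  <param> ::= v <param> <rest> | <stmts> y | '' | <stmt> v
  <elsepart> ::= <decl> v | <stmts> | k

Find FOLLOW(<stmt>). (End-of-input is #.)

In <rest> ::= p <stmt>: <stmt> is at the end, add FOLLOW(<rest>) = { #, k, p, t, v, y }.
In <stmts> ::= <stmt> <stmt> <rest> <param>: add FIRST(<stmt> <rest> <param>) = { k, t }.
In <stmts> ::= <stmt> <stmt> <rest> <param>: add FIRST(<rest> <param>) = { k, p, t }.
In <param> ::= <stmt> v: add FIRST(v) = { v }.
Union: FOLLOW(<stmt>) = { #, k, p, t, v, y }.

{ #, k, p, t, v, y }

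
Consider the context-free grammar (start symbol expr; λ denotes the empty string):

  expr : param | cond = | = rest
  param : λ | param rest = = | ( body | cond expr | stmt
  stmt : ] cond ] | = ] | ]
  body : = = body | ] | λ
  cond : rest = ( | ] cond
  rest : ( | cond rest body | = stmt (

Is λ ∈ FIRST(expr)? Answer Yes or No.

expr : param and each of param is nullable, so expr ⇒* λ.

Yes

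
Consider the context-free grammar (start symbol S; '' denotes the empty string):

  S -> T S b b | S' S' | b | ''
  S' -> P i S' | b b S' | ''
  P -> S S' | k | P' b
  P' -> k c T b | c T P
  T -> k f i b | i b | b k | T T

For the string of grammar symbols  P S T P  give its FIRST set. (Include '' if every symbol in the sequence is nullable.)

Add FIRST(P)\{''} = { b, c, i, k }; P is nullable, continue.
Add FIRST(S)\{''} = { b, c, i, k }; S is nullable, continue.
Add FIRST(T) = { b, i, k }; T is not nullable, stop.

{ b, c, i, k }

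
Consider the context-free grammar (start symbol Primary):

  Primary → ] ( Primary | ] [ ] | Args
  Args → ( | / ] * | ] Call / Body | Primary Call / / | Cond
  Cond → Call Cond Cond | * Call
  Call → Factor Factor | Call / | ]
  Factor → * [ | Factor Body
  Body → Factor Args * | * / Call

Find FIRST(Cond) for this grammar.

From Cond → Call Cond Cond: add FIRST(Call) = { *, ] }.
Cond → * Call contributes {*}.
Union: FIRST(Cond) = { *, ] }.

{ *, ] }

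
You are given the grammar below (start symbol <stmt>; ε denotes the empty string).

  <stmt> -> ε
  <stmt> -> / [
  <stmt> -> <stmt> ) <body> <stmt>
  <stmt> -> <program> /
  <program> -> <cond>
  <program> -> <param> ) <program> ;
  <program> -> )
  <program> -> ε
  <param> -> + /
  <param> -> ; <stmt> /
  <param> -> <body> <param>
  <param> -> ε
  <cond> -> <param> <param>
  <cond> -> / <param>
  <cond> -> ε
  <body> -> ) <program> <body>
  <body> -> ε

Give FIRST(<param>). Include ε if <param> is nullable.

{ ), +, ;, ε }

<param> -> + / contributes {+}.
<param> -> ; <stmt> / contributes {;}.
From <param> -> <body> <param>: <body>, <param> nullable, take FIRST(<body>) ∪ FIRST(<param>) = { ), +, ; }; also ε since the whole RHS is nullable.
<param> -> ε contributes ε.
Union: FIRST(<param>) = { ), +, ;, ε }.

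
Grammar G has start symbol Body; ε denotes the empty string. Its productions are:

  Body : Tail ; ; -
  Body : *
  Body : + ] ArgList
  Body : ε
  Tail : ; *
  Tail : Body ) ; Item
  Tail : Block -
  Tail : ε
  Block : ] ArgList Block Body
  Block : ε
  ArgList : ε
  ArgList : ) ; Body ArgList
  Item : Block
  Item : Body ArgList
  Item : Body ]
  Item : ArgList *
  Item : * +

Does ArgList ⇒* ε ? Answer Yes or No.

ArgList has an ε-production, so ArgList ⇒ ε.

Yes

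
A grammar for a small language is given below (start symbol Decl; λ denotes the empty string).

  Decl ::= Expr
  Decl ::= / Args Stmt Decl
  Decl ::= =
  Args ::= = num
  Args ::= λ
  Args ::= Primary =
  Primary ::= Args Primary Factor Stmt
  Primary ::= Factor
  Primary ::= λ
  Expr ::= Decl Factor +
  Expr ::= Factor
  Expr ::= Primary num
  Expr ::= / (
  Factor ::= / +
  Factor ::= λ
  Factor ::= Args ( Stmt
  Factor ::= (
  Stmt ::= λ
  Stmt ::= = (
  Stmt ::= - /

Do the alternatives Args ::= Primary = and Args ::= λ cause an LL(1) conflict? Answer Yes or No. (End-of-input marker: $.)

FIRST(Primary =) = { (, -, /, = } and FIRST(λ) = { λ }.
The second alternative is nullable and FOLLOW(Args) = { $, (, +, -, /, =, num } shares ( with FIRST of the first — conflict.

Yes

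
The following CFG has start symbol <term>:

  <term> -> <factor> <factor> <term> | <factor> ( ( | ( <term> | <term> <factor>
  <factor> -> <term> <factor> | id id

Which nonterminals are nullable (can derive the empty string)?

{ } (none)

No nonterminal has an empty production or an RHS whose symbols are all nullable.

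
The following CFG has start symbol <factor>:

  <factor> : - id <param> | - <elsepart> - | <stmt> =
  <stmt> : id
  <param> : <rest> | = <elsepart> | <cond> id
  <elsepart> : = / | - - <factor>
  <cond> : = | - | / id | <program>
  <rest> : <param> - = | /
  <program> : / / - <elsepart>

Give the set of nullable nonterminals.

{ } (none)

No nonterminal has an empty production or an RHS whose symbols are all nullable.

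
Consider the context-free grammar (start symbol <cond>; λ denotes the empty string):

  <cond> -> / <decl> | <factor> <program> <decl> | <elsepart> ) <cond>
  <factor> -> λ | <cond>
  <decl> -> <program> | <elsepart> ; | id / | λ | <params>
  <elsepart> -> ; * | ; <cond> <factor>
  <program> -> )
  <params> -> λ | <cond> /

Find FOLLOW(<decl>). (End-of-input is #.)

In <cond> -> / <decl>: <decl> is at the end, add FOLLOW(<cond>) = { #, ), /, ; }.
In <cond> -> <factor> <program> <decl>: <decl> is at the end, add FOLLOW(<cond>) = { #, ), /, ; }.
Union: FOLLOW(<decl>) = { #, ), /, ; }.

{ #, ), /, ; }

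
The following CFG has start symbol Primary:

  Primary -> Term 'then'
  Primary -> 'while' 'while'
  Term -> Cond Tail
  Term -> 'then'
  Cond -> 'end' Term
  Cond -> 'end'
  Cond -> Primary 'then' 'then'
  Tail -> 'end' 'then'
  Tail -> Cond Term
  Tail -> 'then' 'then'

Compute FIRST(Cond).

Cond -> 'end' Term contributes {'end'}.
Cond -> 'end' contributes {'end'}.
From Cond -> Primary 'then' 'then': add FIRST(Primary) = { 'end', 'then', 'while' }.
Union: FIRST(Cond) = { 'end', 'then', 'while' }.

{ 'end', 'then', 'while' }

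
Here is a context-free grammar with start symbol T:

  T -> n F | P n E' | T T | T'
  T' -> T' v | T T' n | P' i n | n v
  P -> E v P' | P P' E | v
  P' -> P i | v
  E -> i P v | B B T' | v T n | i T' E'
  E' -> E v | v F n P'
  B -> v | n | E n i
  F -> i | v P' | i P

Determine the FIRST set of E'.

From E' -> E v: add FIRST(E) = { i, n, v }.
E' -> v F n P' contributes {v}.
Union: FIRST(E') = { i, n, v }.

{ i, n, v }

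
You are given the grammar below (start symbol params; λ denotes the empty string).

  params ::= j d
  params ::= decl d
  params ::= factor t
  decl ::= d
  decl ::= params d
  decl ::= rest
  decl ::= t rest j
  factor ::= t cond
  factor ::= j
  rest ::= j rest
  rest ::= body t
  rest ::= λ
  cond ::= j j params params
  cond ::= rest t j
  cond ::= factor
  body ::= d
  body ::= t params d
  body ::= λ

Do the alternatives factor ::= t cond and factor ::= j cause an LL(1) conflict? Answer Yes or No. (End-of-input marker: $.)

FIRST(t cond) = { t } and FIRST(j) = { j }.
The FIRST sets are disjoint and neither alternative is nullable — no conflict.

No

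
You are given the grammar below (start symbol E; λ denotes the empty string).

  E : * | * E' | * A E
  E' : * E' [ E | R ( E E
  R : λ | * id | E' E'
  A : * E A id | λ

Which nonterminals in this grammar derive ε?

Directly nullable (have an λ-production): R, A.
No other nonterminal has a production whose RHS symbols are all nullable.

{ A, R }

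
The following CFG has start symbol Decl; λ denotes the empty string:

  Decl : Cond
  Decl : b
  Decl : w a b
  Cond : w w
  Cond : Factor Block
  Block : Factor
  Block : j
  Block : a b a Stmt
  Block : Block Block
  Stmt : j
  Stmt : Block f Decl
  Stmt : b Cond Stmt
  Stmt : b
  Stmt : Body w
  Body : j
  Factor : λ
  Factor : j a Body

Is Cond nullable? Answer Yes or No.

Cond : Factor Block and each of Factor, Block is nullable, so Cond ⇒* λ.

Yes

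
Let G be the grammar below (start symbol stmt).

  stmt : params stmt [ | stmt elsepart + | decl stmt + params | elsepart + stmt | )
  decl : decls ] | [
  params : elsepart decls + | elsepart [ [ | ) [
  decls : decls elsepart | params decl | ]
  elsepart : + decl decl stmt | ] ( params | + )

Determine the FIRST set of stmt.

From stmt : params stmt [: add FIRST(params) = { ), +, ] }.
From stmt : stmt elsepart +: add FIRST(stmt) = { ), +, [, ] }.
From stmt : decl stmt + params: add FIRST(decl) = { ), +, [, ] }.
From stmt : elsepart + stmt: add FIRST(elsepart) = { +, ] }.
stmt : ) contributes {)}.
Union: FIRST(stmt) = { ), +, [, ] }.

{ ), +, [, ] }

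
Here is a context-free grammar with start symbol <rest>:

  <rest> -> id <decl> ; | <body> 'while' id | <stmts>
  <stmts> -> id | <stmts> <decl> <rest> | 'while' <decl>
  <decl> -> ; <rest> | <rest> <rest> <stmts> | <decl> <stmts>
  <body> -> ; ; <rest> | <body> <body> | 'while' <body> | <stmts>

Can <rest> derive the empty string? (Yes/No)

No

No nonterminal in this grammar is nullable.
No production of <rest> has an RHS whose symbols are all nullable, so <rest> is not nullable.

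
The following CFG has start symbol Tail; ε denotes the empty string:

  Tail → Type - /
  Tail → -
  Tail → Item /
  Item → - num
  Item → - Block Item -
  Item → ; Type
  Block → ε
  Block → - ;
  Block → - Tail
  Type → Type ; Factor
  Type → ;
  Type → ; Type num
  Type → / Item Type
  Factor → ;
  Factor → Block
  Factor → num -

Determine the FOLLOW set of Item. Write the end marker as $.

In Tail → Item /: add FIRST(/) = { / }.
In Item → - Block Item -: add FIRST(-) = { - }.
In Type → / Item Type: add FIRST(Type) = { /, ; }.
Union: FOLLOW(Item) = { -, /, ; }.

{ -, /, ; }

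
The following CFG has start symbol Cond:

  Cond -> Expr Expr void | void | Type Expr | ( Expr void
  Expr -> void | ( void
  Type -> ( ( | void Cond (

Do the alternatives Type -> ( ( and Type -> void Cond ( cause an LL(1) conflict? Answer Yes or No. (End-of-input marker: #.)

No

FIRST(( () = { ( } and FIRST(void Cond () = { void }.
The FIRST sets are disjoint and neither alternative is nullable — no conflict.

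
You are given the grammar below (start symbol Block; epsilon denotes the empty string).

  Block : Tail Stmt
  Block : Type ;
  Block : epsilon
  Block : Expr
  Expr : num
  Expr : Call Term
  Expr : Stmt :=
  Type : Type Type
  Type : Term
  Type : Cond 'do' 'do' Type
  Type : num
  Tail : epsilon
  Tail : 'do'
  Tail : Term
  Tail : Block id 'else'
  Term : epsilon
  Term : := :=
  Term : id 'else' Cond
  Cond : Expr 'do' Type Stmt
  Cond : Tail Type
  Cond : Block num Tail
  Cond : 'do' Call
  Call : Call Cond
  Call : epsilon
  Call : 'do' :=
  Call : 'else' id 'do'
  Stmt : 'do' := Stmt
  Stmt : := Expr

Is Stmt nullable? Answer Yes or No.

Nullable nonterminals: Block, Call, Cond, Expr, Tail, Term, Type.
No production of Stmt has an RHS whose symbols are all nullable, so Stmt is not nullable.

No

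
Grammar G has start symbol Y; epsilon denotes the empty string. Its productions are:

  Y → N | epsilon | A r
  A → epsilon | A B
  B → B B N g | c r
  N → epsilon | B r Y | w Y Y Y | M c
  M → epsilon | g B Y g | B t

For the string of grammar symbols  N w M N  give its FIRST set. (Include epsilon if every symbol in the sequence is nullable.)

{ c, g, w }

Add FIRST(N)\{epsilon} = { c, g, w }; N is nullable, continue.
w is a terminal; add {w} and stop.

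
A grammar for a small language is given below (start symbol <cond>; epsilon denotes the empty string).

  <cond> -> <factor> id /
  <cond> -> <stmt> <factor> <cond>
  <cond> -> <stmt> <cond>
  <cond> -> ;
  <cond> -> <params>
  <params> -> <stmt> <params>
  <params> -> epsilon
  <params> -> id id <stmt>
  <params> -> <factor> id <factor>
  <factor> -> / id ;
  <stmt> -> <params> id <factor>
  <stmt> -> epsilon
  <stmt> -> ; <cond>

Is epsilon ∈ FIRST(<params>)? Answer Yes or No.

<params> has an epsilon-production, so <params> ⇒ epsilon.

Yes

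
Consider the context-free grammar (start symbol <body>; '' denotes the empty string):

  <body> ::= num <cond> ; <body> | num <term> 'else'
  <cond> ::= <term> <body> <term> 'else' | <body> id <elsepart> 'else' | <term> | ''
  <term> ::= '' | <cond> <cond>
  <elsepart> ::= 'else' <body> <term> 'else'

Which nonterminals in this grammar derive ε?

Directly nullable (have an ''-production): <cond>, <term>.
No other nonterminal has a production whose RHS symbols are all nullable.

{ <cond>, <term> }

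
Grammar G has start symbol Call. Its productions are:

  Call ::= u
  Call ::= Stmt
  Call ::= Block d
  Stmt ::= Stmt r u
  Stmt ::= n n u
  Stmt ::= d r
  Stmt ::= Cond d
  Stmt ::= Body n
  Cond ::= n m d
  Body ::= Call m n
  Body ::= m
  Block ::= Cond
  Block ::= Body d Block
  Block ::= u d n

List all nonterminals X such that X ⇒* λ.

No nonterminal has an empty production or an RHS whose symbols are all nullable.

{ } (none)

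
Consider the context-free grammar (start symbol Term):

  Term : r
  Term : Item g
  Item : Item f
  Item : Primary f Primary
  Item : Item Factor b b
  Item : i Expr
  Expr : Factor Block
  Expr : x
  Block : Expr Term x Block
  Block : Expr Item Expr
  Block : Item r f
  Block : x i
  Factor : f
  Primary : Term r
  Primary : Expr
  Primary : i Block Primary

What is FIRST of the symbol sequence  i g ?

{ i }

i is a terminal; add {i} and stop.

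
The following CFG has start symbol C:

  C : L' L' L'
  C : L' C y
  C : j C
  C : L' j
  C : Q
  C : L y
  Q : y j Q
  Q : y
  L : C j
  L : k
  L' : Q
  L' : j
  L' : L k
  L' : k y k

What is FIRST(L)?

{ j, k, y }

From L : C j: add FIRST(C) = { j, k, y }.
L : k contributes {k}.
Union: FIRST(L) = { j, k, y }.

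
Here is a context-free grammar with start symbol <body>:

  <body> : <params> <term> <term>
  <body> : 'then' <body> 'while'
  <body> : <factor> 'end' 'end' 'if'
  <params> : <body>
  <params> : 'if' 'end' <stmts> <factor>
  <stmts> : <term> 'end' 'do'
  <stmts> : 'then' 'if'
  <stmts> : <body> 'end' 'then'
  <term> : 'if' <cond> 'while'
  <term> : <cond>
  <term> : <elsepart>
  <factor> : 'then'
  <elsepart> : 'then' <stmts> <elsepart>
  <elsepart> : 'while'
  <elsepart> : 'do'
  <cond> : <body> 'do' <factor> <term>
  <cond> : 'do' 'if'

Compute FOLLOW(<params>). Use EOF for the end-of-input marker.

In <body> : <params> <term> <term>: add FIRST(<term> <term>) = { 'do', 'if', 'then', 'while' }.
Union: FOLLOW(<params>) = { 'do', 'if', 'then', 'while' }.

{ 'do', 'if', 'then', 'while' }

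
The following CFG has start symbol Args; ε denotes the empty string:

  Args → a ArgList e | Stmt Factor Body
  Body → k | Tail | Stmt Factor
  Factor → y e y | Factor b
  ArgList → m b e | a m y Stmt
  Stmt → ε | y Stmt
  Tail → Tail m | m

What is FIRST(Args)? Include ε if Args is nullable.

Args → a ArgList e contributes {a}.
From Args → Stmt Factor Body: Stmt nullable, take FIRST(Stmt) ∪ FIRST(Factor) = { y }.
Union: FIRST(Args) = { a, y }.

{ a, y }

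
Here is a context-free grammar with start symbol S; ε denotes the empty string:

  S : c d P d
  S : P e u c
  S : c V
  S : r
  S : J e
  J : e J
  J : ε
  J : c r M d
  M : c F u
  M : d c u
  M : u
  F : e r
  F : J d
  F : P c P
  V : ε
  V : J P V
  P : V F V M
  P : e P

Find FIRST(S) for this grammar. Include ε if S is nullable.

{ c, d, e, r }

S : c d P d contributes {c}.
From S : P e u c: add FIRST(P) = { c, d, e }.
S : c V contributes {c}.
S : r contributes {r}.
From S : J e: J nullable, take FIRST(J) ∪ {e} = { c, e }.
Union: FIRST(S) = { c, d, e, r }.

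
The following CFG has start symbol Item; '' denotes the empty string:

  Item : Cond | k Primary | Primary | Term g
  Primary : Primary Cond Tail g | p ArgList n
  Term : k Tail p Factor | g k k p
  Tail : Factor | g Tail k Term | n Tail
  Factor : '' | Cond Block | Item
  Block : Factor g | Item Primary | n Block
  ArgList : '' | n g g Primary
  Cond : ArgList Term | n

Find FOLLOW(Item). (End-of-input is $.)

{ $, g, k, n, p }

Item is the start symbol, so $ ∈ FOLLOW(Item).
In Factor : Item: Item is at the end, add FOLLOW(Factor) = { $, g, k, n, p }.
In Block : Item Primary: add FIRST(Primary) = { p }.
Union: FOLLOW(Item) = { $, g, k, n, p }.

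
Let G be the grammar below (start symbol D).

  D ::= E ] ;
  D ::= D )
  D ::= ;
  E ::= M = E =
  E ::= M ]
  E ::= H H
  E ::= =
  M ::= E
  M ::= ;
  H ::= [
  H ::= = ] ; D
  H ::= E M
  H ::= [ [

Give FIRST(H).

H ::= [ contributes {[}.
H ::= = ] ; D contributes {=}.
From H ::= E M: add FIRST(E) = { ;, =, [ }.
H ::= [ [ contributes {[}.
Union: FIRST(H) = { ;, =, [ }.

{ ;, =, [ }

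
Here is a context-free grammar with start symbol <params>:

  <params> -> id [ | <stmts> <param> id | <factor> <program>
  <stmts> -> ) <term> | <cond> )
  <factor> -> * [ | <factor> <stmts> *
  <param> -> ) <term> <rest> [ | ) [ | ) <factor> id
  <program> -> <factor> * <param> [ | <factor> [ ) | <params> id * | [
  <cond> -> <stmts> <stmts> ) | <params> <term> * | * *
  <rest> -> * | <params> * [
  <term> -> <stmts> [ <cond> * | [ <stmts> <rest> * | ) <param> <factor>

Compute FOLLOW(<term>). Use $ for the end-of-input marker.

In <stmts> -> ) <term>: <term> is at the end, add FOLLOW(<stmts>) = { ), *, [, id }.
In <param> -> ) <term> <rest> [: add FIRST(<rest> [) = { ), *, id }.
In <cond> -> <params> <term> *: add FIRST(*) = { * }.
Union: FOLLOW(<term>) = { ), *, [, id }.

{ ), *, [, id }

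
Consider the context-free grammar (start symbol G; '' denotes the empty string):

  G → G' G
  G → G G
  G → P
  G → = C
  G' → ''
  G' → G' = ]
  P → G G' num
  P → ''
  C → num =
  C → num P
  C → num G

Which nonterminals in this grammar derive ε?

{ G, G', P }

Directly nullable (have an ''-production): G', P.
G → G' G with every symbol nullable, so G is nullable.
No other nonterminal has a production whose RHS symbols are all nullable.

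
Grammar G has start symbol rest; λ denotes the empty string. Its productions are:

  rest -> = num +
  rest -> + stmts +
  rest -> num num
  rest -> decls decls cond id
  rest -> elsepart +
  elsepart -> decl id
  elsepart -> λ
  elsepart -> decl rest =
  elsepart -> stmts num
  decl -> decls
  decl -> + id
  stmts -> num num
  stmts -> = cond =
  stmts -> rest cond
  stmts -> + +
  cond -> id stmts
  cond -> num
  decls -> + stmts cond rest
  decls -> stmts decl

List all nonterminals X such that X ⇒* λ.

Directly nullable (have an λ-production): elsepart.
No other nonterminal has a production whose RHS symbols are all nullable.

{ elsepart }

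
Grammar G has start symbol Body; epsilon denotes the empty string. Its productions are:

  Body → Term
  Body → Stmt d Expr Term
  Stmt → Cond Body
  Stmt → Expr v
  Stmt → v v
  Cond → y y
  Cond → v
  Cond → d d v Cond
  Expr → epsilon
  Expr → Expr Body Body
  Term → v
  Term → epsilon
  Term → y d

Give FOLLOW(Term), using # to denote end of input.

In Body → Term: Term is at the end, add FOLLOW(Body) = { #, d, v, y }.
In Body → Stmt d Expr Term: Term is at the end, add FOLLOW(Body) = { #, d, v, y }.
Union: FOLLOW(Term) = { #, d, v, y }.

{ #, d, v, y }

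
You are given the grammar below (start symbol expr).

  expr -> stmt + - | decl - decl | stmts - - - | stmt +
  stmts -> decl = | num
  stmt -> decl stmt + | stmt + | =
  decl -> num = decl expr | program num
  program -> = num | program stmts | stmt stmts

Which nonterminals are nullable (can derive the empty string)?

{ } (none)

No nonterminal has an empty production or an RHS whose symbols are all nullable.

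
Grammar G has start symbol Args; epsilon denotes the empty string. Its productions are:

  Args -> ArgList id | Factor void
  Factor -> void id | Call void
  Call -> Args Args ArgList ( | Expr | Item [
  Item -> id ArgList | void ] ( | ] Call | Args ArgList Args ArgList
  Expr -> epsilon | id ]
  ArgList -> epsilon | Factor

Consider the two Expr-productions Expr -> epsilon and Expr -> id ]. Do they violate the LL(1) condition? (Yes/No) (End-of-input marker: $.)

No

FIRST(epsilon) = { epsilon } and FIRST(id ]) = { id }.
The first is nullable but FOLLOW(Expr) = { [, void } is disjoint from FIRST of the second.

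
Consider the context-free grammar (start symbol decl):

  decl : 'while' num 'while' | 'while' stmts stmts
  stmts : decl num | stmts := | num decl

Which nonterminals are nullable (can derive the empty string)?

No nonterminal has an empty production or an RHS whose symbols are all nullable.

{ } (none)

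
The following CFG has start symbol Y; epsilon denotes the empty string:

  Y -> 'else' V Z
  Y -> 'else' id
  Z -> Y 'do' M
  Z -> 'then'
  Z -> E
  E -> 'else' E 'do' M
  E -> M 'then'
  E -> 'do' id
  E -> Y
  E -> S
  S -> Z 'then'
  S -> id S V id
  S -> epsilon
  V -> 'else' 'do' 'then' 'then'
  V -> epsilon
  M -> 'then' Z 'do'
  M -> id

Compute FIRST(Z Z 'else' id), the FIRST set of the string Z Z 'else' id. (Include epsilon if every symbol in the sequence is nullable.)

{ 'do', 'else', 'then', id }

Add FIRST(Z)\{epsilon} = { 'do', 'else', 'then', id }; Z is nullable, continue.
Add FIRST(Z)\{epsilon} = { 'do', 'else', 'then', id }; Z is nullable, continue.
'else' is a terminal; add {'else'} and stop.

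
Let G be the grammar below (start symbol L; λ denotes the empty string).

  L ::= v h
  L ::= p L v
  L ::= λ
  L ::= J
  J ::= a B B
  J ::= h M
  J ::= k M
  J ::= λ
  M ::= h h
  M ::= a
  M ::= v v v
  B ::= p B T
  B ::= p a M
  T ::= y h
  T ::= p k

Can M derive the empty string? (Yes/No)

No

Nullable nonterminals: J, L.
No production of M has an RHS whose symbols are all nullable, so M is not nullable.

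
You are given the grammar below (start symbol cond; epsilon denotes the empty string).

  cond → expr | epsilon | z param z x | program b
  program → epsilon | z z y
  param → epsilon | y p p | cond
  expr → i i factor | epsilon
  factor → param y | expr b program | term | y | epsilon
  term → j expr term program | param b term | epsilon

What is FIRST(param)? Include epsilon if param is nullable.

{ b, i, y, z, epsilon }

param → epsilon contributes epsilon.
param → y p p contributes {y}.
From param → cond: add FIRST(cond) = { b, i, z, epsilon } (including epsilon since cond is nullable).
Union: FIRST(param) = { b, i, y, z, epsilon }.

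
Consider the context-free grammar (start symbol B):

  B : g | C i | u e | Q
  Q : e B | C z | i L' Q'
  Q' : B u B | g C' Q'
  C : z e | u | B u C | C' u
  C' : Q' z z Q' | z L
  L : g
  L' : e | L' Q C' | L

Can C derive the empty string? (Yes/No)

No nonterminal in this grammar is nullable.
No production of C has an RHS whose symbols are all nullable, so C is not nullable.

No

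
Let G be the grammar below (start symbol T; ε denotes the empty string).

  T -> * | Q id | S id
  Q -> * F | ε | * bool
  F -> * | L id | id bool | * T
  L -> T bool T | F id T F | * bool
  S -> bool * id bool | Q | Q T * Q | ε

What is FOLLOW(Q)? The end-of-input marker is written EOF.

In T -> Q id: add FIRST(id) = { id }.
In S -> Q: Q is at the end, add FOLLOW(S) = { id }.
In S -> Q T * Q: add FIRST(T * Q) = { *, bool, id }.
In S -> Q T * Q: Q is at the end, add FOLLOW(S) = { id }.
Union: FOLLOW(Q) = { *, bool, id }.

{ *, bool, id }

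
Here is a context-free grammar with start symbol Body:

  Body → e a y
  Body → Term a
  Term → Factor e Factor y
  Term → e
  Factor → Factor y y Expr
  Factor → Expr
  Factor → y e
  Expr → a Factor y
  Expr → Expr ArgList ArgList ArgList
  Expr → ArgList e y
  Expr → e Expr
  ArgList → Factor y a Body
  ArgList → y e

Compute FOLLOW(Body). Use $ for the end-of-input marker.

{ $, a, e, y }

Body is the start symbol, so $ ∈ FOLLOW(Body).
In ArgList → Factor y a Body: Body is at the end, add FOLLOW(ArgList) = { a, e, y }.
Union: FOLLOW(Body) = { $, a, e, y }.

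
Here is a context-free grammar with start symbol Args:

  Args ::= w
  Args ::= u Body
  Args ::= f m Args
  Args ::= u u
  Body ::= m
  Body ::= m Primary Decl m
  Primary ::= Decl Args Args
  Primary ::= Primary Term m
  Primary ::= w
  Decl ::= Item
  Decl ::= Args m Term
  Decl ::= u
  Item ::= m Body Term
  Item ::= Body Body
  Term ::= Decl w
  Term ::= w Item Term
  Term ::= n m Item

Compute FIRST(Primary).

From Primary ::= Decl Args Args: add FIRST(Decl) = { f, m, u, w }.
From Primary ::= Primary Term m: add FIRST(Primary) = { f, m, u, w }.
Primary ::= w contributes {w}.
Union: FIRST(Primary) = { f, m, u, w }.

{ f, m, u, w }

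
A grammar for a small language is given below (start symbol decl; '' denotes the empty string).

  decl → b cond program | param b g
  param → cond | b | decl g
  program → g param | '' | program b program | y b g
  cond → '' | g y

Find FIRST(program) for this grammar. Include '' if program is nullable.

program → g param contributes {g}.
program → '' contributes ''.
From program → program b program: program nullable, take FIRST(program) ∪ {b} = { b, g, y }.
program → y b g contributes {y}.
Union: FIRST(program) = { b, g, y, '' }.

{ b, g, y, '' }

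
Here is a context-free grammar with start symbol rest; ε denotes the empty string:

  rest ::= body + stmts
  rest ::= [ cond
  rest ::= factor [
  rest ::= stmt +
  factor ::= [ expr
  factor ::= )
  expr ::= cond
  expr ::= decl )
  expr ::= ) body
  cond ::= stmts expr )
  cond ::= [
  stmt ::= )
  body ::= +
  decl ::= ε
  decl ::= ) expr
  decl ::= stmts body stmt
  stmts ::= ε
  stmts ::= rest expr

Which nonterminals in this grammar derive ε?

{ decl, stmts }

Directly nullable (have an ε-production): decl, stmts.
No other nonterminal has a production whose RHS symbols are all nullable.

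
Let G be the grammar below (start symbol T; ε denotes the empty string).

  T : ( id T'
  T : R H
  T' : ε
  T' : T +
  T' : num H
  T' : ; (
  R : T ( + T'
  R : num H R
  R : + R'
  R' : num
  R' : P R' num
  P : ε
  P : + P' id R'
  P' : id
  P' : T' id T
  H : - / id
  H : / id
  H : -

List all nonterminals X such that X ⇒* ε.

Directly nullable (have an ε-production): T', P.
No other nonterminal has a production whose RHS symbols are all nullable.

{ P, T' }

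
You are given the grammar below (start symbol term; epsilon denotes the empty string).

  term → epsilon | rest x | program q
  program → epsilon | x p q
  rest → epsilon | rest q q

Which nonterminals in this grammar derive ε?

{ program, rest, term }

Directly nullable (have an epsilon-production): term, program, rest.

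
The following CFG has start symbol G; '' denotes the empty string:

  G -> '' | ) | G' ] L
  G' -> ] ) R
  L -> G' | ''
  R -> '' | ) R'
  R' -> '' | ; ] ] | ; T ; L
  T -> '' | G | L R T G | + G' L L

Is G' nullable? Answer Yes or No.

No

Nullable nonterminals: G, L, R, R', T.
No production of G' has an RHS whose symbols are all nullable, so G' is not nullable.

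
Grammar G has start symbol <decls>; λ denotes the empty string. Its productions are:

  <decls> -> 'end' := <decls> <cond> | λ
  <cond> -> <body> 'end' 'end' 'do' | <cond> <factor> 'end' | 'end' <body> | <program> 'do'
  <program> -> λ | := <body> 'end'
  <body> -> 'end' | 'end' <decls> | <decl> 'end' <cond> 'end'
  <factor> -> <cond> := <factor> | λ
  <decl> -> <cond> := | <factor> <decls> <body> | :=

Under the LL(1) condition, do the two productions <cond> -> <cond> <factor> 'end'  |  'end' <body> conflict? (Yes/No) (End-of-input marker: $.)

FIRST(<cond> <factor> 'end') = { 'do', 'end', := } and FIRST('end' <body>) = { 'end' }.
Both contain 'end', so the two alternatives are not disjoint — LL(1) conflict.

Yes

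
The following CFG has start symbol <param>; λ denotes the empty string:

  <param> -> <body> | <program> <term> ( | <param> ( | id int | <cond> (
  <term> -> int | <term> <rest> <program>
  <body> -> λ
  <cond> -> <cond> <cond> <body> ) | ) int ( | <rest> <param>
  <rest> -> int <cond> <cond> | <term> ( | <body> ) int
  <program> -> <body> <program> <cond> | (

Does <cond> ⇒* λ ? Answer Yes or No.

Nullable nonterminals: <body>, <param>.
No production of <cond> has an RHS whose symbols are all nullable, so <cond> is not nullable.

No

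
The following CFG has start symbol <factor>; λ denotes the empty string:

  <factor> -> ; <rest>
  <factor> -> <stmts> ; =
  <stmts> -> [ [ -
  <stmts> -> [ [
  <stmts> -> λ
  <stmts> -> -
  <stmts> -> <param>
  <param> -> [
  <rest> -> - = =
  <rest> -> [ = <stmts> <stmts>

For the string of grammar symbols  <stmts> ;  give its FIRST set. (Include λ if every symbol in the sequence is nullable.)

{ -, ;, [ }

Add FIRST(<stmts>)\{λ} = { -, [ }; <stmts> is nullable, continue.
; is a terminal; add {;} and stop.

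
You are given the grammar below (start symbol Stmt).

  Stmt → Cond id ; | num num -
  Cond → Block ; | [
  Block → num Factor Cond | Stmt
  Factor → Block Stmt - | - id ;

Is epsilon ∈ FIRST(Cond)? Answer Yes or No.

No nonterminal in this grammar is nullable.
No production of Cond has an RHS whose symbols are all nullable, so Cond is not nullable.

No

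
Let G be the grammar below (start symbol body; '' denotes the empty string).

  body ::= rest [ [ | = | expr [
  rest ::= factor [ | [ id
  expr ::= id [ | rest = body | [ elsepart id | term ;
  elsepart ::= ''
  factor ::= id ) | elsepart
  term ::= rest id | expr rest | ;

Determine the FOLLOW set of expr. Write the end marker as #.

In body ::= expr [: add FIRST([) = { [ }.
In term ::= expr rest: add FIRST(rest) = { [, id }.
Union: FOLLOW(expr) = { [, id }.

{ [, id }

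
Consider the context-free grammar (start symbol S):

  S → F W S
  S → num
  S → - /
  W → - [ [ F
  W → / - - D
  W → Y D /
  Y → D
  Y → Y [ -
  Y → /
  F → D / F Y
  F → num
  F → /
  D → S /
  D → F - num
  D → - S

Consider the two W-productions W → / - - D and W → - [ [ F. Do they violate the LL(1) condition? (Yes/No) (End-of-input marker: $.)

No

FIRST(/ - - D) = { / } and FIRST(- [ [ F) = { - }.
The FIRST sets are disjoint and neither alternative is nullable — no conflict.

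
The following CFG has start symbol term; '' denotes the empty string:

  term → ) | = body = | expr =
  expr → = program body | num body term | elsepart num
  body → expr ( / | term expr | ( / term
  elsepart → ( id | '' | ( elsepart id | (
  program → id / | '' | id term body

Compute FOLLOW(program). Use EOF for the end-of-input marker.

In expr → = program body: add FIRST(body) = { (, ), =, num }.
Union: FOLLOW(program) = { (, ), =, num }.

{ (, ), =, num }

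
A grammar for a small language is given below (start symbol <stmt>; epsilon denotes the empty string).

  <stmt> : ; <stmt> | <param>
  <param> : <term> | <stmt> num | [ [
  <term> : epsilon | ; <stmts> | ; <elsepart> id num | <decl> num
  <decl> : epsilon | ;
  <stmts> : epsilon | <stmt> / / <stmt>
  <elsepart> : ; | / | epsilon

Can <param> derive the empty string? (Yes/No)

<param> : <term> and each of <term> is nullable, so <param> ⇒* epsilon.

Yes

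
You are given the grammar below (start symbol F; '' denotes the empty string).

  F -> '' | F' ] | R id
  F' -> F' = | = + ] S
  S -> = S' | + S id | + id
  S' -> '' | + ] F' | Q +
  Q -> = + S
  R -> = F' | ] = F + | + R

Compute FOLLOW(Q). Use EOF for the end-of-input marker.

In S' -> Q +: add FIRST(+) = { + }.
Union: FOLLOW(Q) = { + }.

{ + }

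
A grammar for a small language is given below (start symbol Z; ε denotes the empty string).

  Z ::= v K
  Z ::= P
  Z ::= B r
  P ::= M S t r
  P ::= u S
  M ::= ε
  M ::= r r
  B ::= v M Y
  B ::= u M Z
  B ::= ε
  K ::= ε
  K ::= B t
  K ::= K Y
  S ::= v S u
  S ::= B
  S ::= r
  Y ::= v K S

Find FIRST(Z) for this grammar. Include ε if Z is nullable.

Z ::= v K contributes {v}.
From Z ::= P: add FIRST(P) = { r, t, u, v }.
From Z ::= B r: B nullable, take FIRST(B) ∪ {r} = { r, u, v }.
Union: FIRST(Z) = { r, t, u, v }.

{ r, t, u, v }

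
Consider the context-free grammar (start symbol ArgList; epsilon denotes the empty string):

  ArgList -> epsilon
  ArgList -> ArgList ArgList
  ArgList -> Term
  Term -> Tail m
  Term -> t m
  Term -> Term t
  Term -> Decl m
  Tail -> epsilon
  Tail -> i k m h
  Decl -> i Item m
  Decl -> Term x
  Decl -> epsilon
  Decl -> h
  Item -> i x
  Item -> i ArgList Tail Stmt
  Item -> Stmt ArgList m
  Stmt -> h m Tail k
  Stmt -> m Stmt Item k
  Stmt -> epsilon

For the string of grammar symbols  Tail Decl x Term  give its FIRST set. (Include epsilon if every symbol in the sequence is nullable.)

Add FIRST(Tail)\{epsilon} = { i }; Tail is nullable, continue.
Add FIRST(Decl)\{epsilon} = { h, i, m, t }; Decl is nullable, continue.
x is a terminal; add {x} and stop.

{ h, i, m, t, x }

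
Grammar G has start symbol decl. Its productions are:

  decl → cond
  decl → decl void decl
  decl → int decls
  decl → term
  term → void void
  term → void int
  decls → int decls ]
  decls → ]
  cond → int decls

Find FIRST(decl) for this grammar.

{ int, void }

From decl → cond: add FIRST(cond) = { int }.
From decl → decl void decl: add FIRST(decl) = { int, void }.
decl → int decls contributes {int}.
From decl → term: add FIRST(term) = { void }.
Union: FIRST(decl) = { int, void }.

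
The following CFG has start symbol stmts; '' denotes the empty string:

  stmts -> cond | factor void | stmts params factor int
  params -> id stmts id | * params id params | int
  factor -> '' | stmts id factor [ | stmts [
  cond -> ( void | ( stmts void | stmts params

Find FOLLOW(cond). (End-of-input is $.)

In stmts -> cond: cond is at the end, add FOLLOW(stmts) = { $, *, [, id, int, void }.
Union: FOLLOW(cond) = { $, *, [, id, int, void }.

{ $, *, [, id, int, void }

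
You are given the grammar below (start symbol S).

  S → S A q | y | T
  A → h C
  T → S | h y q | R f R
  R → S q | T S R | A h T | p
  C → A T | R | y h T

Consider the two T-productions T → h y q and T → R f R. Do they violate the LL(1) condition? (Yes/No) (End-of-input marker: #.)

FIRST(h y q) = { h } and FIRST(R f R) = { h, p, y }.
Both contain h, so the two alternatives are not disjoint — LL(1) conflict.

Yes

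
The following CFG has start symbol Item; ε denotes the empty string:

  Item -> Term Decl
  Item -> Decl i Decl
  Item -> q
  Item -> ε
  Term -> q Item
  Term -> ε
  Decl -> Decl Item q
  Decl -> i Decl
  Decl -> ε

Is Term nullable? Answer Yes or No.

Term has an ε-production, so Term ⇒ ε.

Yes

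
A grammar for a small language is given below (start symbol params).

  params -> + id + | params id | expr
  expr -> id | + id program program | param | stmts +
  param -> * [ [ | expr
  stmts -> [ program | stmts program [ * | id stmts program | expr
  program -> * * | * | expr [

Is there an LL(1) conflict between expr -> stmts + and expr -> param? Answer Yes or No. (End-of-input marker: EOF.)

FIRST(stmts +) = { *, +, [, id } and FIRST(param) = { *, +, [, id }.
Both contain *, so the two alternatives are not disjoint — LL(1) conflict.

Yes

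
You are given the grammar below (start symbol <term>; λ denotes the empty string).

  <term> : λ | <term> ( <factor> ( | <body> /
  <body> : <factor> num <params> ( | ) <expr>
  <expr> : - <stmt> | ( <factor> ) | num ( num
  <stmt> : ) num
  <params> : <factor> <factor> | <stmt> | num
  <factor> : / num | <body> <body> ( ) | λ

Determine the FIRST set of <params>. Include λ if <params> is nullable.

{ ), /, num, λ }

From <params> : <factor> <factor>: <factor>, <factor> nullable, take FIRST(<factor>) ∪ FIRST(<factor>) = { ), /, num }; also λ since the whole RHS is nullable.
From <params> : <stmt>: add FIRST(<stmt>) = { ) }.
<params> : num contributes {num}.
Union: FIRST(<params>) = { ), /, num, λ }.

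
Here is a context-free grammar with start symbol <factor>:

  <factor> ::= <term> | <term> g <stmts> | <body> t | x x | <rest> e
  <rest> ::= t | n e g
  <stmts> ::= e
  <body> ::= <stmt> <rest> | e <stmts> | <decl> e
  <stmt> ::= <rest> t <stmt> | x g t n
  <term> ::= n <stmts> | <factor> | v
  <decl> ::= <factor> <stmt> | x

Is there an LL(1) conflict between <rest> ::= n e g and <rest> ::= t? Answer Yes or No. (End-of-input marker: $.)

FIRST(n e g) = { n } and FIRST(t) = { t }.
The FIRST sets are disjoint and neither alternative is nullable — no conflict.

No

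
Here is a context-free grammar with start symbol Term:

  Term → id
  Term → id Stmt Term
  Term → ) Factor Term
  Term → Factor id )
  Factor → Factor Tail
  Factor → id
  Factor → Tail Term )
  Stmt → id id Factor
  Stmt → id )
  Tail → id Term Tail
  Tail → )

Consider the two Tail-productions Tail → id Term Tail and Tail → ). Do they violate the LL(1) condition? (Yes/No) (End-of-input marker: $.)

FIRST(id Term Tail) = { id } and FIRST()) = { ) }.
The FIRST sets are disjoint and neither alternative is nullable — no conflict.

No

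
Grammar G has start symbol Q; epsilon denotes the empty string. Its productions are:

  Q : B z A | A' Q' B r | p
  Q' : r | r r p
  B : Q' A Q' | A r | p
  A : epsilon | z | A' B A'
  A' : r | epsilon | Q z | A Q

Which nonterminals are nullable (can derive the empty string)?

Directly nullable (have an epsilon-production): A, A'.
No other nonterminal has a production whose RHS symbols are all nullable.

{ A, A' }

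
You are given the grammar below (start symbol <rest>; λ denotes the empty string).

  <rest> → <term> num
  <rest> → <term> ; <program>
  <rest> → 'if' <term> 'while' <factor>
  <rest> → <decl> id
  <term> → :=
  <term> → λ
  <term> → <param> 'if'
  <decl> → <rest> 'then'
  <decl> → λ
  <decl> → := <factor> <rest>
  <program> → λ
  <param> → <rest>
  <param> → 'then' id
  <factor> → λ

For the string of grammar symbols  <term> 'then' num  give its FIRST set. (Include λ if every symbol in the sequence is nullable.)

{ 'if', 'then', :=, ;, id, num }

Add FIRST(<term>)\{λ} = { 'if', 'then', :=, ;, id, num }; <term> is nullable, continue.
'then' is a terminal; add {'then'} and stop.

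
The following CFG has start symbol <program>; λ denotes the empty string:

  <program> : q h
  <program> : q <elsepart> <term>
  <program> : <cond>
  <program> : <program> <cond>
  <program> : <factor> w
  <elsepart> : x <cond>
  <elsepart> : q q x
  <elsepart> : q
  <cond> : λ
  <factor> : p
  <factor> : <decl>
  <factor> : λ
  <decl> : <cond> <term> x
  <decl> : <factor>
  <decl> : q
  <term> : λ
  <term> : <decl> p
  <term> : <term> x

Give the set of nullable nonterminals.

{ <cond>, <decl>, <factor>, <program>, <term> }

Directly nullable (have an λ-production): <cond>, <factor>, <term>.
<program> : <cond> with every symbol nullable, so <program> is nullable.
<decl> : <factor> with every symbol nullable, so <decl> is nullable.
No other nonterminal has a production whose RHS symbols are all nullable.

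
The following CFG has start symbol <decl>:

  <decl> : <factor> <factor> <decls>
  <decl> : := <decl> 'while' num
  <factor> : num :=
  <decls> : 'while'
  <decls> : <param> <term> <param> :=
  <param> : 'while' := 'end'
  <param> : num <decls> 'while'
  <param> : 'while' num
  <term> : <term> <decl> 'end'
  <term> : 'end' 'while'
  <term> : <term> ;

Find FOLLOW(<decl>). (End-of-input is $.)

<decl> is the start symbol, so $ ∈ FOLLOW(<decl>).
In <decl> : := <decl> 'while' num: add FIRST('while' num) = { 'while' }.
In <term> : <term> <decl> 'end': add FIRST('end') = { 'end' }.
Union: FOLLOW(<decl>) = { $, 'end', 'while' }.

{ $, 'end', 'while' }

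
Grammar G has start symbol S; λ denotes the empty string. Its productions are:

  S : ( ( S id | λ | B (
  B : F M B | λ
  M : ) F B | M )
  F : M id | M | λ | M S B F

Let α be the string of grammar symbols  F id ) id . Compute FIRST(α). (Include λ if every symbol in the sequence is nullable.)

{ ), id }

Add FIRST(F)\{λ} = { ) }; F is nullable, continue.
id is a terminal; add {id} and stop.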